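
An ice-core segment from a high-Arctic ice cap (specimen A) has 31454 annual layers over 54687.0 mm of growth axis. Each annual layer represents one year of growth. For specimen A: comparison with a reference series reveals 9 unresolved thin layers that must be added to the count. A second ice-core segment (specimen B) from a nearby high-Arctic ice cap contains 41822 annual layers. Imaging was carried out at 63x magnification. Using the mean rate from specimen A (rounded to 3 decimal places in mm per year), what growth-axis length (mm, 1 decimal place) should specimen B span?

Specimen A: true annual layer count = 31454 + 9 = 31463.
A: Extension rate ≈ 54687.0 / 31463 = 1.738 mm/yr.
Length of B = 1.738 × 41822 = 72686.6 mm.

72686.6 mm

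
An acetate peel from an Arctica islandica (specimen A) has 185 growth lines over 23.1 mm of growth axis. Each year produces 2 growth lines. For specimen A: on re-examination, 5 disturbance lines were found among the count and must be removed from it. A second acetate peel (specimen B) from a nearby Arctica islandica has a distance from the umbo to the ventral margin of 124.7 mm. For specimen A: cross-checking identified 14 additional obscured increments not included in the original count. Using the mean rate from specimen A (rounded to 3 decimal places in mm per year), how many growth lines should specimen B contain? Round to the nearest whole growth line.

Specimen A: true growth line count = 185 − 5 + 14 = 194.
Specimen A: with 2 growth lines per year, 194 / 2 = 97 years.
A: Mean rate = 23.1 mm / 97 years ≈ 0.238 mm/yr.
B spans 124.7 / 0.238 = 523.95 years; at 2 growth lines per year that is 523.95 × 2 ≈ 1048 growth lines.

1048 growth lines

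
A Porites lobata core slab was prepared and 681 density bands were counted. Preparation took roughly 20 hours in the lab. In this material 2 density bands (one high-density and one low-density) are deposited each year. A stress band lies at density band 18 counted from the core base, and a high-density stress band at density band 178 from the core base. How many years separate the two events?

The two markers are separated by 178 − 18 = 160 density bands.
160 density bands at 2 per year is 160 / 2 = 80 years.

80 yr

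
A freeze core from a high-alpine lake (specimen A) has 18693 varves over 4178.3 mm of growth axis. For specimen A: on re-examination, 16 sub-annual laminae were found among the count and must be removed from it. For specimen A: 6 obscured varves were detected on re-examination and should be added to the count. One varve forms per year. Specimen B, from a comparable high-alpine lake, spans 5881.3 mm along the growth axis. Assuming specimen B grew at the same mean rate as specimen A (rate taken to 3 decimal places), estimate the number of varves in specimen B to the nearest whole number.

26256 varves

Specimen A: true varve count = 18693 − 16 + 6 = 18683.
A: 4178.3 mm over 18683 years gives 4178.3 / 18683 ≈ 0.224 mm per year.
For B, 5881.3 / 0.224 = 26255.80 years ≈ 26256 varves.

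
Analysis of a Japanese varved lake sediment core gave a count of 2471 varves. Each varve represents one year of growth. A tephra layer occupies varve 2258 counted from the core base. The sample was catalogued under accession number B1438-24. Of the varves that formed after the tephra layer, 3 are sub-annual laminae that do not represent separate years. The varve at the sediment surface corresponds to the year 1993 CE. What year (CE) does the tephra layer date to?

1783 CE

Between varve 2258 and the sediment surface there are 2471 − 2258 = 213 varves.
213 − 3 false = 210 true varves after the tephra layer.
1993 − 210 = 1783 CE.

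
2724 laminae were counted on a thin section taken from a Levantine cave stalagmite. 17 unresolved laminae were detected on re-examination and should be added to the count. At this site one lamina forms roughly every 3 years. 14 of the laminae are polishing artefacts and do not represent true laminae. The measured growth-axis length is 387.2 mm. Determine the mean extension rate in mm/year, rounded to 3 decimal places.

Adjusted count: 2724 − 14 + 17 = 2727 laminae.
2727 laminae at 3 years each span 2727 × 3 = 8181 years.
Mean rate = 387.2 mm / 8181 years ≈ 0.047 mm/year.

0.047 mm/year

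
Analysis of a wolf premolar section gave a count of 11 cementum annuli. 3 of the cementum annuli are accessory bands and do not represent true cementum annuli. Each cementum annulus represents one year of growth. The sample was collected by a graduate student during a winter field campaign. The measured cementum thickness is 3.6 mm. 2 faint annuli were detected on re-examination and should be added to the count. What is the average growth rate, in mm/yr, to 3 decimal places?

Adjusted count: 11 − 3 + 2 = 10 cementum annuli.
Extension rate ≈ 3.6 / 10 = 0.360 mm/yr.

0.360 mm/yr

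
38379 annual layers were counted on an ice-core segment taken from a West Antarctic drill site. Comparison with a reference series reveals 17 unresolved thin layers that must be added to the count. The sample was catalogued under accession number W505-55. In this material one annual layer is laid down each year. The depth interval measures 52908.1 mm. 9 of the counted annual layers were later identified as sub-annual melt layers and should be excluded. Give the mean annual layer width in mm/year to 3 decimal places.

1.378 mm/year

Correcting the raw count gives 38379 − 9 + 17 = 38387 true annual layers.
Extension rate ≈ 52908.1 / 38387 = 1.378 mm/year.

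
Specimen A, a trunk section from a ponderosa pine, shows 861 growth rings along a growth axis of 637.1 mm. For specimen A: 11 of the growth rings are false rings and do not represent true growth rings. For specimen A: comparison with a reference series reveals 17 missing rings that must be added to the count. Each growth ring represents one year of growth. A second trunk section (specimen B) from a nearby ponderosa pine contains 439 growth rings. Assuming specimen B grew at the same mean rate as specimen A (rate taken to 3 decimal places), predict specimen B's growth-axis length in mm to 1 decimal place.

Specimen A: after corrections the count is 861 − 11 + 17 = 867 growth rings.
A: Mean rate = 637.1 mm / 867 years ≈ 0.735 mm/year.
For B, 0.735 mm/year × 439 years = 322.7 mm.

322.7 mm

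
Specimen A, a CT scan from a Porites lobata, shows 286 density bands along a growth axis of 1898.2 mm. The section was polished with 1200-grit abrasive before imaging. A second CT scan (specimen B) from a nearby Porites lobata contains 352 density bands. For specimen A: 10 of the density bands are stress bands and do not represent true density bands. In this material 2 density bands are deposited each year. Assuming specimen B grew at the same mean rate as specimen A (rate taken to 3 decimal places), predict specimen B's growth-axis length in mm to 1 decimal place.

Specimen A: adjusted count: 286 − 10 = 276 density bands.
Specimen A: 276 density bands at 2 per year is 276 / 2 = 138 years.
A: 1898.2 mm over 138 years gives 1898.2 / 138 ≈ 13.755 mm/year.
Specimen B: with 2 density bands per year, 352 / 2 = 176 years. B's length ≈ 13.755 × 176 = 2420.9 mm.

2420.9 mm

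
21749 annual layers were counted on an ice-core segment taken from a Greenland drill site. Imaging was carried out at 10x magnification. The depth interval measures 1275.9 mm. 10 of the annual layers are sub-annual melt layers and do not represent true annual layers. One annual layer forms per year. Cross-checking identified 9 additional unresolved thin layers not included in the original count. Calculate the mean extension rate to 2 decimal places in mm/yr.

Adjusted count: 21749 − 10 + 9 = 21748 annual layers.
1275.9 mm over 21748 years gives 1275.9 / 21748 ≈ 0.06 mm/yr.

0.06 mm/yr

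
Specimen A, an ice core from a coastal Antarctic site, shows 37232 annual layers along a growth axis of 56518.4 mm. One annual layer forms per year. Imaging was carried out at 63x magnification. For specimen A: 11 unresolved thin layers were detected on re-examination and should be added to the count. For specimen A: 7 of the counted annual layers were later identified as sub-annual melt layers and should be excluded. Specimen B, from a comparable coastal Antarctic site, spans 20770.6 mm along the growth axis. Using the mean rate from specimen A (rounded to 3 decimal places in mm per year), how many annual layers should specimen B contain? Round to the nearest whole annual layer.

13683 annual layers

Specimen A: true annual layer count = 37232 − 7 + 11 = 37236.
A: Mean rate = 56518.4 mm / 37236 years ≈ 1.518 mm/year.
Specimen B: 20770.6 mm / 1.518 mm per year = 13682.87 years ≈ 13683 annual layers.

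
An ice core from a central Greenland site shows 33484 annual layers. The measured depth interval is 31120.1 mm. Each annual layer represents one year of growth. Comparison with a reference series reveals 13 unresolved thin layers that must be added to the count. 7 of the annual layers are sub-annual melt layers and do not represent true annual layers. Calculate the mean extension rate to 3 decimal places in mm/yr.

0.929 mm/yr

After corrections the count is 33484 − 7 + 13 = 33490 annual layers.
Mean rate = 31120.1 mm / 33490 years ≈ 0.929 mm/yr.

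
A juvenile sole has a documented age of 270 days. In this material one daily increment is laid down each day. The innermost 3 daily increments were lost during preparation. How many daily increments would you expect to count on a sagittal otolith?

267 daily increments

At one daily increment per day, 270 days correspond to 270 daily increments.
Less the 3 uncaptured daily increments: 270 − 3 = 267.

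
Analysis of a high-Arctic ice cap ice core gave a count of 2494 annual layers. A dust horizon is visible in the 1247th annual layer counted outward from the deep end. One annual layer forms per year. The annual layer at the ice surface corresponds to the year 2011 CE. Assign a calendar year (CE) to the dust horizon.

2494 − 1247 = 1247 annual layers lie beyond the dust horizon toward the ice surface.
The annual layer at the ice surface is 2011 CE, so the dust horizon dates to 2011 − 1247 = 764 CE.

764 CE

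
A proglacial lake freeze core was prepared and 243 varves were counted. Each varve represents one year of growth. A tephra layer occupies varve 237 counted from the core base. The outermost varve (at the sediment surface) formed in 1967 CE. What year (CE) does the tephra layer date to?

1961 CE

The tephra layer sits at varve 237 from the core base, so 243 − 237 = 6 varves formed after it.
Counting back 6 years from 1967 CE places the tephra layer in 1967 − 6 = 1961 CE.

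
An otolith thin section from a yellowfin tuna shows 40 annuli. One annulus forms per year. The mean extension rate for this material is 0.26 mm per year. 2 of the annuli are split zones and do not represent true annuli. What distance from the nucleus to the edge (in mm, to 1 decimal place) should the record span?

9.9 mm

Adjusted count: 40 − 2 = 38 annuli.
38 years at 0.26 mm/year gives 0.26 × 38 = 9.9 mm.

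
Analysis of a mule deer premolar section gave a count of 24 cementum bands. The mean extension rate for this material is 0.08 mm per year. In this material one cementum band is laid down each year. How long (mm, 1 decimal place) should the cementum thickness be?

24 years of growth are recorded.
Length ≈ 0.08 × 24 = 1.9 mm.

1.9 mm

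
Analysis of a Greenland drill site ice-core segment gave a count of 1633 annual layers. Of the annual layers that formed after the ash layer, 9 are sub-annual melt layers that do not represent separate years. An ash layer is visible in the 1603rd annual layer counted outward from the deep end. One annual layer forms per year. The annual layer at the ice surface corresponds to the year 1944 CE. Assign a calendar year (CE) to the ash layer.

1923 CE

The ash layer sits at annual layer 1603 from the deep end, so 1633 − 1603 = 30 annual layers formed after it.
Excluding 9 false annual layers: 30 − 9 = 21.
1944 − 21 = 1923 CE.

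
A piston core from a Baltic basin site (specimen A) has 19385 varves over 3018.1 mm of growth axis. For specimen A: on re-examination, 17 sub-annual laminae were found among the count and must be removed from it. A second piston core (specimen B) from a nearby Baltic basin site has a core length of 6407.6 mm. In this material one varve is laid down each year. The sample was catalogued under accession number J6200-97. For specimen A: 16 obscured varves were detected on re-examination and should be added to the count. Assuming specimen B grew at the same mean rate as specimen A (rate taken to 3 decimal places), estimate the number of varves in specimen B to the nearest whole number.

41074 varves

Specimen A: correcting the raw count gives 19385 − 17 + 16 = 19384 true varves.
A: Mean rate = 3018.1 mm / 19384 years ≈ 0.156 mm/year.
Specimen B: 6407.6 mm / 0.156 mm per year = 41074.36 years ≈ 41074 varves.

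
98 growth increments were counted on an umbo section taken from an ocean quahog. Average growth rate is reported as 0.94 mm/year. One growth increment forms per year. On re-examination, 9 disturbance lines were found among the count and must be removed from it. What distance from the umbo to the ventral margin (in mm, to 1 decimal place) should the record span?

Adjusted count: 98 − 9 = 89 growth increments.
Length ≈ 0.94 × 89 = 83.7 mm.

83.7 mm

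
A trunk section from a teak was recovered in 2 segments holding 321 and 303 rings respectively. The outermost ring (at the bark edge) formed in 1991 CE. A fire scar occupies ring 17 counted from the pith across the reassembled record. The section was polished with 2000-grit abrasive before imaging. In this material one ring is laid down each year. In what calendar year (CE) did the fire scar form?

1384 CE

Total rings = 321 + 303 = 624.
624 − 17 = 607 rings lie beyond the fire scar toward the bark edge.
Counting back 607 years from 1991 CE places the fire scar in 1991 − 607 = 1384 CE.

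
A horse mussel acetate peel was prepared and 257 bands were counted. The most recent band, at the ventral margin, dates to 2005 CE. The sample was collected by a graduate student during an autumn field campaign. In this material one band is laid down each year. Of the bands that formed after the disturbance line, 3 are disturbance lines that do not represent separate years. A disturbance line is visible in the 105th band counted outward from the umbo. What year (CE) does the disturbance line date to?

1856 CE

Between band 105 and the ventral margin there are 257 − 105 = 152 bands.
Excluding 3 false bands: 152 − 3 = 149.
2005 − 149 = 1856 CE.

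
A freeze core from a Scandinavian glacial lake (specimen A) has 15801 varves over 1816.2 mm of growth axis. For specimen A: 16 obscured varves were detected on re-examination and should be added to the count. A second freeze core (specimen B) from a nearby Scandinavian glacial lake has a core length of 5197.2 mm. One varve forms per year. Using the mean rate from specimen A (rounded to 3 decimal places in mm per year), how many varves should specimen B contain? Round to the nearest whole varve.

Specimen A: after corrections the count is 15801 + 16 = 15817 varves.
A: Extension rate ≈ 1816.2 / 15817 = 0.115 mm/year.
Specimen B: 5197.2 mm / 0.115 mm per year = 45193.04 years ≈ 45193 varves.

45193 varves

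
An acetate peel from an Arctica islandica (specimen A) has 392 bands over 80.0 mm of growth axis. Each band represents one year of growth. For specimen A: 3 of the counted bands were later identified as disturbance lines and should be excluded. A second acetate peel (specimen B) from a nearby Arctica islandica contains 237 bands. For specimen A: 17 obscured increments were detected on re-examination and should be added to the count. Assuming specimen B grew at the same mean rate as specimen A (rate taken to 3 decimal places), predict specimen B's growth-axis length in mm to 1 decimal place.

46.7 mm

Specimen A: correcting the raw count gives 392 − 3 + 17 = 406 true bands.
A: Extension rate ≈ 80.0 / 406 = 0.197 mm per year.
Length of B = 0.197 × 237 = 46.7 mm.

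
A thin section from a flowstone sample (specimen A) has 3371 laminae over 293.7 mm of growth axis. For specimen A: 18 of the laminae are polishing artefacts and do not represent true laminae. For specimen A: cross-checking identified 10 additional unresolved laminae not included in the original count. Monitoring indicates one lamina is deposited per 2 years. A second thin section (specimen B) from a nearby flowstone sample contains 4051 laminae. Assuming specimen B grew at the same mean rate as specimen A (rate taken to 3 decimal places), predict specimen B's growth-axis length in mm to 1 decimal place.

356.5 mm

Specimen A: adjusted count: 3371 − 18 + 10 = 3363 laminae.
Specimen A: 3363 laminae at 2 years each span 3363 × 2 = 6726 years.
A: Extension rate ≈ 293.7 / 6726 = 0.044 mm/yr.
Specimen B: 4051 laminae at 2 years each span 4051 × 2 = 8102 years. Length of B = 0.044 × 8102 = 356.5 mm.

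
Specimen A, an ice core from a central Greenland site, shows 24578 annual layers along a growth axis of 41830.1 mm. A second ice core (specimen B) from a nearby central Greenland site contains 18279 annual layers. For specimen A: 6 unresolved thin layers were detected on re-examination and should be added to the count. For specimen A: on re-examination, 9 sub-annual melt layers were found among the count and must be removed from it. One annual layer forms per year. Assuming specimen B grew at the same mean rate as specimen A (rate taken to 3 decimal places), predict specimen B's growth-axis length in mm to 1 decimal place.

Specimen A: adjusted count: 24578 − 9 + 6 = 24575 annual layers.
A: 41830.1 mm over 24575 years gives 41830.1 / 24575 ≈ 1.702 mm per year.
Length of B = 1.702 × 18279 = 31110.9 mm.

31110.9 mm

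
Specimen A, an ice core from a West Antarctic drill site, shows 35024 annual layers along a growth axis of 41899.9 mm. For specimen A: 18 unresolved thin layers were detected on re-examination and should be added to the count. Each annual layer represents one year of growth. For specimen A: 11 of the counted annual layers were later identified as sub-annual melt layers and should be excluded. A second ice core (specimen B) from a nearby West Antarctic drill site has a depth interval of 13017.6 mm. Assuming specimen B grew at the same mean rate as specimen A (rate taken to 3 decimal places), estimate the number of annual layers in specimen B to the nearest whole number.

Specimen A: after corrections the count is 35024 − 11 + 18 = 35031 annual layers.
A: Mean rate = 41899.9 mm / 35031 years ≈ 1.196 mm/yr.
B spans 13017.6 / 1.196 = 10884.28 years ≈ 10884 annual layers.

10884 annual layers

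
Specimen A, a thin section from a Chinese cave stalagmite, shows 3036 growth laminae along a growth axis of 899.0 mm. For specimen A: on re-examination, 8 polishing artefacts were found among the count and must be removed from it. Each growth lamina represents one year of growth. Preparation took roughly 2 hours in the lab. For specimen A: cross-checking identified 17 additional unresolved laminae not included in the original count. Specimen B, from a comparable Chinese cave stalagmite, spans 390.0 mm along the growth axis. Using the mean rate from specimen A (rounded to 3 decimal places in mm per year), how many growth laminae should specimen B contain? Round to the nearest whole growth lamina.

1322 growth laminae

Specimen A: adjusted count: 3036 − 8 + 17 = 3045 growth laminae.
A: Extension rate ≈ 899.0 / 3045 = 0.295 mm/yr.
B spans 390.0 / 0.295 = 1322.03 years ≈ 1322 growth laminae.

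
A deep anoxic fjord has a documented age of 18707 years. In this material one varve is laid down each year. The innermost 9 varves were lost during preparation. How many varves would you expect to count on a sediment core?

At one varve per year, 18707 years correspond to 18707 varves.
18707 − 9 missed = 18698 varves expected in the prepared section.

18698 varves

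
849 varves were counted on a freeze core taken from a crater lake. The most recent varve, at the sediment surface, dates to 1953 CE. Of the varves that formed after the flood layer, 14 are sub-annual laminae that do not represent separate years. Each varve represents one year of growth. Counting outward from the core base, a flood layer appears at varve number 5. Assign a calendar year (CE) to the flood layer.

1123 CE

The flood layer sits at varve 5 from the core base, so 849 − 5 = 844 varves formed after it.
Excluding 14 false varves: 844 − 14 = 830.
1953 − 830 = 1123 CE.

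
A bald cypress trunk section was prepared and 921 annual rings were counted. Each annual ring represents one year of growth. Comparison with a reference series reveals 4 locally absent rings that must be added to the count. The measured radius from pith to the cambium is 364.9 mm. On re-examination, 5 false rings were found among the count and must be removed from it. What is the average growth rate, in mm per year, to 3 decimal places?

Adjusted count: 921 − 5 + 4 = 920 annual rings.
Mean rate = 364.9 mm / 920 years ≈ 0.397 mm per year.

0.397 mm per year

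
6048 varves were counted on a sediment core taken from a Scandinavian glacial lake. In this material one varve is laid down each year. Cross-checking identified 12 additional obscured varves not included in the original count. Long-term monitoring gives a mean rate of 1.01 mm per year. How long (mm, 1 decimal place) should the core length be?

Adjusted count: 6048 + 12 = 6060 varves.
Predicted length = 1.01 mm/year × 6060 years = 6120.6 mm.

6120.6 mm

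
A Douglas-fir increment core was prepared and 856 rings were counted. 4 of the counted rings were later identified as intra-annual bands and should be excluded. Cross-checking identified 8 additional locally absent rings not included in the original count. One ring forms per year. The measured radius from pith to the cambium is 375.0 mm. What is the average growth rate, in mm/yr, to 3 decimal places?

Correcting the raw count gives 856 − 4 + 8 = 860 true rings.
Mean rate = 375.0 mm / 860 years ≈ 0.436 mm/yr.

0.436 mm/yr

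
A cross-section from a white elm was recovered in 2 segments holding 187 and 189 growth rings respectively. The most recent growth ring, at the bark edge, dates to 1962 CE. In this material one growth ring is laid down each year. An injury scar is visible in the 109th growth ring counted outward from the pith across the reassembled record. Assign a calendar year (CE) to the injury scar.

Total growth rings = 187 + 189 = 376.
376 − 109 = 267 growth rings lie beyond the injury scar toward the bark edge.
The growth ring at the bark edge is 1962 CE, so the injury scar dates to 1962 − 267 = 1695 CE.

1695 CE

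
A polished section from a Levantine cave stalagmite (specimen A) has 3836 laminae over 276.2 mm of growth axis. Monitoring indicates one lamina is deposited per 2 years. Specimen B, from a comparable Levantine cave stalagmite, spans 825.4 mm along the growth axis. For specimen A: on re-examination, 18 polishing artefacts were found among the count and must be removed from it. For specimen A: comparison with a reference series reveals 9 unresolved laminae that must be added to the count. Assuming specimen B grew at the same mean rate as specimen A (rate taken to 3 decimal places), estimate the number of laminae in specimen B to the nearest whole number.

11464 laminae

Specimen A: correcting the raw count gives 3836 − 18 + 9 = 3827 true laminae.
Specimen A: multiplying by 2 years per lamina: 3827 × 2 = 7654 years.
A: 276.2 mm over 7654 years gives 276.2 / 7654 ≈ 0.036 mm per year.
For B, 825.4 / 0.036 = 22927.78 years; at 2 years per lamina that is 22927.78 / 2 ≈ 11464 laminae.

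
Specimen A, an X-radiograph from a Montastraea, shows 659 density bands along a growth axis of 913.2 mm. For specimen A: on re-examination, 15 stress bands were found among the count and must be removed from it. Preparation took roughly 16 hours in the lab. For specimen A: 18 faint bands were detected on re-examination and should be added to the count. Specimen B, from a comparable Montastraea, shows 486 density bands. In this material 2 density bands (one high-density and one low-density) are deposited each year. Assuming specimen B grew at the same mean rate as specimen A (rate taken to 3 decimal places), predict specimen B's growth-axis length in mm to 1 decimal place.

670.4 mm

Specimen A: true density band count = 659 − 15 + 18 = 662.
Specimen A: 662 density bands at 2 per year is 662 / 2 = 331 years.
A: Mean rate = 913.2 mm / 331 years ≈ 2.759 mm per year.
Specimen B: dividing by 2 density bands per year: 486 / 2 = 243 years. Length of B = 2.759 × 243 = 670.4 mm.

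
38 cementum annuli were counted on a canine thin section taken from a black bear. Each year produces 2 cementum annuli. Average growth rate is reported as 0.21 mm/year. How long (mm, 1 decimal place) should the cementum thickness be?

Dividing by 2 cementum annuli per year: 38 / 2 = 19 years.
Predicted length = 0.21 mm/year × 19 years = 4.0 mm.

4.0 mm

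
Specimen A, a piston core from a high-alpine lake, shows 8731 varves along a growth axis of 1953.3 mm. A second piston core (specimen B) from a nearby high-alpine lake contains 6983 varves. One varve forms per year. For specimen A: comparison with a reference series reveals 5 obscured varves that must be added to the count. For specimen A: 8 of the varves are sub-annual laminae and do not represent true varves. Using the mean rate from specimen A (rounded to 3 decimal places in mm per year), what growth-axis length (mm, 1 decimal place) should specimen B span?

1564.2 mm

Specimen A: true varve count = 8731 − 8 + 5 = 8728.
A: 1953.3 mm over 8728 years gives 1953.3 / 8728 ≈ 0.224 mm per year.
B's length ≈ 0.224 × 6983 = 1564.2 mm.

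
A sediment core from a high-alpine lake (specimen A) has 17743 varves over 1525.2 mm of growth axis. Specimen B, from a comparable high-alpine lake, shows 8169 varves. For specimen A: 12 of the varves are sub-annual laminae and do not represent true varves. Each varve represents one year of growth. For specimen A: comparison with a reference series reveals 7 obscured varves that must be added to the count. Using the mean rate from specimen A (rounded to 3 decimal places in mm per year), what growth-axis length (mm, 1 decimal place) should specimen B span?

702.5 mm

Specimen A: correcting the raw count gives 17743 − 12 + 7 = 17738 true varves.
A: Extension rate ≈ 1525.2 / 17738 = 0.086 mm per year.
B's length ≈ 0.086 × 8169 = 702.5 mm.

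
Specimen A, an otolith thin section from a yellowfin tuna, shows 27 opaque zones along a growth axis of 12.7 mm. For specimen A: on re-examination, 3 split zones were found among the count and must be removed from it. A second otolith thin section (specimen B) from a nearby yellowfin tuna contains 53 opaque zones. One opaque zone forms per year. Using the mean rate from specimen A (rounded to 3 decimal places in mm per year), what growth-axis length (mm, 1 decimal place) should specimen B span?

Specimen A: adjusted count: 27 − 3 = 24 opaque zones.
A: Mean rate = 12.7 mm / 24 years ≈ 0.529 mm/year.
Length of B = 0.529 × 53 = 28.0 mm.

28.0 mm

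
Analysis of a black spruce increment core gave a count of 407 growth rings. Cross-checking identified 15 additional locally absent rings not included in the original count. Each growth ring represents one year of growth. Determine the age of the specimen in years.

Adjusted count: 407 + 15 = 422 growth rings.
With a one-to-one growth ring periodicity this is 422 years.

422 yr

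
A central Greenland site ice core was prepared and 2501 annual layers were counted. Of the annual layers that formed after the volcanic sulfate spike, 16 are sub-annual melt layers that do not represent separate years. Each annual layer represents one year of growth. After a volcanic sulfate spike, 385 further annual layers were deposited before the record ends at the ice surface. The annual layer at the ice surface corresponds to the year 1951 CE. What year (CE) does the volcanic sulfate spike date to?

1582 CE

385 annual layers post-date the volcanic sulfate spike.
385 − 16 false = 369 true annual layers after the volcanic sulfate spike.
1951 − 369 = 1582 CE.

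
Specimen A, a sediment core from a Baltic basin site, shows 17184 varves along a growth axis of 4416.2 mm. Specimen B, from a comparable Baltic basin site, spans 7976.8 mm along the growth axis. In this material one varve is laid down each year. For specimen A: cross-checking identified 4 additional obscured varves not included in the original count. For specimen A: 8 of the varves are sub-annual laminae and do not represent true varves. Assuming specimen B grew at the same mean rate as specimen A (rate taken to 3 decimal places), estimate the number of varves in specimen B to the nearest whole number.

31038 varves

Specimen A: true varve count = 17184 − 8 + 4 = 17180.
A: Extension rate ≈ 4416.2 / 17180 = 0.257 mm/year.
For B, 7976.8 / 0.257 = 31038.13 years ≈ 31038 varves.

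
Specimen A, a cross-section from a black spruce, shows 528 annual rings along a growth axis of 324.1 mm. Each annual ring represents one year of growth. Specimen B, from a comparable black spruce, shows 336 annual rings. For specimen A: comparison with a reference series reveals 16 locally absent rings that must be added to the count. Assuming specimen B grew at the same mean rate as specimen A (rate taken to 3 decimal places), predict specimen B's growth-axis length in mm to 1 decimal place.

200.3 mm

Specimen A: adjusted count: 528 + 16 = 544 annual rings.
A: Mean rate = 324.1 mm / 544 years ≈ 0.596 mm per year.
Length of B = 0.596 × 336 = 200.3 mm.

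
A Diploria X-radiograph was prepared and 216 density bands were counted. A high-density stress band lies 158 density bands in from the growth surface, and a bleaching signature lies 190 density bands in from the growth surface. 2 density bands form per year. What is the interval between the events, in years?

The two markers are separated by 190 − 158 = 32 density bands.
With 2 density bands per year, 32 / 2 = 16 years.

16 years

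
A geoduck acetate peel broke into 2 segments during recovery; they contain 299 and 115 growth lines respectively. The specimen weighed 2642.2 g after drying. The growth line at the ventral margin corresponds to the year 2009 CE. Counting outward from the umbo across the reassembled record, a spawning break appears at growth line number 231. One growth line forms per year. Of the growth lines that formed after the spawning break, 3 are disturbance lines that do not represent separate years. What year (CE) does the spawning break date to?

1829 CE

Total growth lines = 299 + 115 = 414.
414 − 231 = 183 growth lines lie beyond the spawning break toward the ventral margin.
Excluding 3 false growth lines: 183 − 3 = 180.
The growth line at the ventral margin is 2009 CE, so the spawning break dates to 2009 − 180 = 1829 CE.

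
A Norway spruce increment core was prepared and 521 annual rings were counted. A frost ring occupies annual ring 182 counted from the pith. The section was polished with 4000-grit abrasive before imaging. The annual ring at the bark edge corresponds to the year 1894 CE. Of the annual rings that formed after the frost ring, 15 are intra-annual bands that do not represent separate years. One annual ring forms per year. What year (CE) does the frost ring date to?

The frost ring sits at annual ring 182 from the pith, so 521 − 182 = 339 annual rings formed after it.
Excluding 15 false annual rings: 339 − 15 = 324.
The annual ring at the bark edge is 1894 CE, so the frost ring dates to 1894 − 324 = 1570 CE.

1570 CE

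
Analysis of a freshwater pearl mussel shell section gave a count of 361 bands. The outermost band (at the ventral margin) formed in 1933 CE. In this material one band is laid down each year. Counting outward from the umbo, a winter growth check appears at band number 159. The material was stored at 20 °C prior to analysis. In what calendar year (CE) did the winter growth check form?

1731 CE

361 − 159 = 202 bands lie beyond the winter growth check toward the ventral margin.
The band at the ventral margin is 1933 CE, so the winter growth check dates to 1933 − 202 = 1731 CE.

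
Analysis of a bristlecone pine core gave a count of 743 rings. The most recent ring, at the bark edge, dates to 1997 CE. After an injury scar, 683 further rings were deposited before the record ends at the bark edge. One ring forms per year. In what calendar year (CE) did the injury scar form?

1314 CE

683 rings post-date the injury scar.
1997 − 683 = 1314 CE.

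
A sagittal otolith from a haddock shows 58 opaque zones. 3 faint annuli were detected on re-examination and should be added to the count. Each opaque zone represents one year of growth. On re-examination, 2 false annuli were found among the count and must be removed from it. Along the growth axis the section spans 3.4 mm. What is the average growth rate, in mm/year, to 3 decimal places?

After corrections the count is 58 − 2 + 3 = 59 opaque zones.
Mean rate = 3.4 mm / 59 years ≈ 0.058 mm/year.

0.058 mm/year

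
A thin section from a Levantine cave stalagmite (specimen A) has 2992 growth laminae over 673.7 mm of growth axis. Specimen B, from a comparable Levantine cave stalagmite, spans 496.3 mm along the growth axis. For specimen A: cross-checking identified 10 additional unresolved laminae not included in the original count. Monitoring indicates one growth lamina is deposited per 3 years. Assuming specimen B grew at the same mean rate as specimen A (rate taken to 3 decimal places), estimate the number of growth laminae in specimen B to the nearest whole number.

2206 growth laminae

Specimen A: after corrections the count is 2992 + 10 = 3002 growth laminae.
Specimen A: 3002 growth laminae at 3 years each span 3002 × 3 = 9006 years.
A: Mean rate = 673.7 mm / 9006 years ≈ 0.075 mm/yr.
B spans 496.3 / 0.075 = 6617.33 years; at 3 years per growth lamina that is 6617.33 / 3 ≈ 2206 growth laminae.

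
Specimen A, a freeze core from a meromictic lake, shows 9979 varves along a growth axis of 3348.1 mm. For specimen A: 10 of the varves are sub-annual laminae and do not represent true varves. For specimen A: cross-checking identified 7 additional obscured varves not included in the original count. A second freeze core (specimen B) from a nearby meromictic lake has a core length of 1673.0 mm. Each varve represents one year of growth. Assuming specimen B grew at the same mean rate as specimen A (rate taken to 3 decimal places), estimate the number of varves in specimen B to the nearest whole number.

4979 varves

Specimen A: adjusted count: 9979 − 10 + 7 = 9976 varves.
A: Extension rate ≈ 3348.1 / 9976 = 0.336 mm/yr.
B spans 1673.0 / 0.336 = 4979.17 years ≈ 4979 varves.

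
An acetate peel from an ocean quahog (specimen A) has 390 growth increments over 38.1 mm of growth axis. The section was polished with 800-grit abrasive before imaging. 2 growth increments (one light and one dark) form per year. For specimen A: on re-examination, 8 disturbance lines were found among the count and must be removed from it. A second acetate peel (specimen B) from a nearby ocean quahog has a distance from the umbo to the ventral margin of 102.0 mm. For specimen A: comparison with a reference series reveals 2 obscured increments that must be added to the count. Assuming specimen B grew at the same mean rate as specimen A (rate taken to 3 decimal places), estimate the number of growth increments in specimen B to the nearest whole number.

Specimen A: true growth increment count = 390 − 8 + 2 = 384.
Specimen A: with 2 growth increments per year, 384 / 2 = 192 years.
A: Mean rate = 38.1 mm / 192 years ≈ 0.198 mm/year.
Specimen B: 102.0 mm / 0.198 mm per year = 515.15 years; at 2 growth increments per year that is 515.15 × 2 ≈ 1030 growth increments.

1030 growth increments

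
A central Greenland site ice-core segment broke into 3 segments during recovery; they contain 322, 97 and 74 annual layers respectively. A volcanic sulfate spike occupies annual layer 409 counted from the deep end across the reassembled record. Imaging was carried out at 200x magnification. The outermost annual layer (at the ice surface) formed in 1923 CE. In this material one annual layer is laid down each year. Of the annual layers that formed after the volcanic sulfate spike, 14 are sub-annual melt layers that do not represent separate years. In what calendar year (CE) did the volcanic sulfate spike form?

1853 CE

Total annual layers = 322 + 97 + 74 = 493.
The volcanic sulfate spike sits at annual layer 409 from the deep end, so 493 − 409 = 84 annual layers formed after it.
84 − 14 false = 70 true annual layers after the volcanic sulfate spike.
Counting back 70 years from 1923 CE places the volcanic sulfate spike in 1923 − 70 = 1853 CE.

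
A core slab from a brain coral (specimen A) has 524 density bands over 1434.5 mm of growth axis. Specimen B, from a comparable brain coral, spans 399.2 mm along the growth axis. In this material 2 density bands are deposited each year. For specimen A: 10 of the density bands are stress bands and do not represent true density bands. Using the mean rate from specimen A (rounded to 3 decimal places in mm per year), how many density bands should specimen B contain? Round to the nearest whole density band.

143 density bands

Specimen A: after corrections the count is 524 − 10 = 514 density bands.
Specimen A: 514 density bands at 2 per year is 514 / 2 = 257 years.
A: 1434.5 mm over 257 years gives 1434.5 / 257 ≈ 5.582 mm/yr.
For B, 399.2 / 5.582 = 71.52 years; at 2 density bands per year that is 71.52 × 2 ≈ 143 density bands.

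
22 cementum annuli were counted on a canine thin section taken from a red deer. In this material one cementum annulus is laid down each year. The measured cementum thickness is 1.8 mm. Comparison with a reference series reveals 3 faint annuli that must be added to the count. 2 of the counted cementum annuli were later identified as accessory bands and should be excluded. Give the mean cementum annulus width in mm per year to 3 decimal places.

0.078 mm per year

Adjusted count: 22 − 2 + 3 = 23 cementum annuli.
Mean rate = 1.8 mm / 23 years ≈ 0.078 mm per year.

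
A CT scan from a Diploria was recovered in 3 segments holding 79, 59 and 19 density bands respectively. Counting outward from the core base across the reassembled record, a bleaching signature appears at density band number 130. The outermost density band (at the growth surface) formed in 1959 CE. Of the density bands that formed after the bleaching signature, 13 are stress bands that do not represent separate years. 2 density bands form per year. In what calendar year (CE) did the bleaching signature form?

Total density bands = 79 + 59 + 19 = 157.
157 − 130 = 27 density bands lie beyond the bleaching signature toward the growth surface.
Excluding 13 false density bands: 27 − 13 = 14.
14 density bands at 2 per year is 14 / 2 = 7 years.
Counting back 7 years from 1959 CE places the bleaching signature in 1959 − 7 = 1952 CE.

1952 CE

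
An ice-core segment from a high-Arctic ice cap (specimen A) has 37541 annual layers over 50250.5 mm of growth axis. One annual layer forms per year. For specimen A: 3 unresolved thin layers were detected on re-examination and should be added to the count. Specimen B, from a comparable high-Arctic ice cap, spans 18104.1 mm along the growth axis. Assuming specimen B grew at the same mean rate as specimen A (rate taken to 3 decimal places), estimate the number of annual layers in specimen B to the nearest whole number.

13531 annual layers

Specimen A: true annual layer count = 37541 + 3 = 37544.
A: Extension rate ≈ 50250.5 / 37544 = 1.338 mm/yr.
B spans 18104.1 / 1.338 = 13530.72 years ≈ 13531 annual layers.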